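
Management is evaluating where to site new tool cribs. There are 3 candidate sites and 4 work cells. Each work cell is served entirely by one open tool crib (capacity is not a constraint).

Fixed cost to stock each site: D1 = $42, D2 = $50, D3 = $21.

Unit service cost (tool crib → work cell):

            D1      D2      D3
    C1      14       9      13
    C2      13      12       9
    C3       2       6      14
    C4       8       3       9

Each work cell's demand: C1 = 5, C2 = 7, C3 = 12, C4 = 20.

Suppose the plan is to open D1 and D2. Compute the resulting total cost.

Each work cell is assigned to its cheapest site among the open ones.
{D1, D2}: C1→D2 9·5=45, C2→D2 12·7=84, C3→D1 2·12=24, C4→D2 3·20=60. Service 213; fixed 92; total 305.

Total cost: 305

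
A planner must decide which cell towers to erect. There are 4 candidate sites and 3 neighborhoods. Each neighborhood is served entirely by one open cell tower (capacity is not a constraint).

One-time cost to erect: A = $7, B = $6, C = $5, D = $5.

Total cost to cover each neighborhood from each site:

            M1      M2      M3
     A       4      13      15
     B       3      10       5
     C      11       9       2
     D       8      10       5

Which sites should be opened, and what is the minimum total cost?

For any fixed open set, each neighborhood goes to its cheapest open site; total = fixed + service.
{B}: M1→B 3, M2→B 10, M3→B 5. Service 18; fixed 6; total 24.
{B, C}: M1→B 3, M2→C 9, M3→C 2. Service 14; fixed 11; total 25.
{A, C}: service 15 + fixed 12 = 27
{A, B, C, D}: M1→B 3, M2→C 9, M3→C 2. Service 14; fixed 23; total 37.
No other subset beats 24.

Open B only; minimum total cost 24.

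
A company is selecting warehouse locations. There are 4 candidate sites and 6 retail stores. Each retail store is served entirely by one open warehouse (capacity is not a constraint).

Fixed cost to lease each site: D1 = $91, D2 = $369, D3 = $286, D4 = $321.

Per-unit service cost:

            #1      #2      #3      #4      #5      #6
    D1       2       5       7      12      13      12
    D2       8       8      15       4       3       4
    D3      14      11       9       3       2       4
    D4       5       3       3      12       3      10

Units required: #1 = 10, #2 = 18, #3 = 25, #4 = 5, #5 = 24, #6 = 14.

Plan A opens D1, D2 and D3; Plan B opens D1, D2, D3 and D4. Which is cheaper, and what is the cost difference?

Plan A: {D1, D2, D3}: #1→D1 2·10=20, #2→D1 5·18=90, #3→D1 7·25=175, #4→D3 3·5=15, #5→D3 2·24=48, #6→D2 4·14=56. Service 404; fixed 746; total 1150.
Plan B: {D1, D2, D3, D4}: #1→D1 2·10=20, #2→D4 3·18=54, #3→D4 3·25=75, #4→D3 3·5=15, #5→D3 2·24=48, #6→D2 4·14=56. Service 268; fixed 1067; total 1335.
Difference: |1150 − 1335| = 185.

Plan A is cheaper by 185.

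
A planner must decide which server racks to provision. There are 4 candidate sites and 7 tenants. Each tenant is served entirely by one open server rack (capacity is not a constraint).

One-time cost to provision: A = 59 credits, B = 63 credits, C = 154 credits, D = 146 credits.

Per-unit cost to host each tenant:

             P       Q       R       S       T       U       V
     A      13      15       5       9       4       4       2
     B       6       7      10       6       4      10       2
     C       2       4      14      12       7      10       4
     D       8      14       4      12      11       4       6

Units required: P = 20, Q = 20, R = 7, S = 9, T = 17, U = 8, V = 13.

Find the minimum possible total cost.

Minimum total cost: 575

For any fixed open set, each tenant goes to its cheapest open site; total = fixed + service.
{A, C}: P→C 2·20=40, Q→C 4·20=80, R→A 5·7=35, S→A 9·9=81, T→A 4·17=68, U→A 4·8=32, V→A 2·13=26. Service 362; fixed 213; total 575.
{A, B}: service 475 + fixed 122 = 597
{A, B, C}: service 335 + fixed 276 = 611
{A, B, C, D}: service 328 + fixed 422 = 750
No other subset beats 575.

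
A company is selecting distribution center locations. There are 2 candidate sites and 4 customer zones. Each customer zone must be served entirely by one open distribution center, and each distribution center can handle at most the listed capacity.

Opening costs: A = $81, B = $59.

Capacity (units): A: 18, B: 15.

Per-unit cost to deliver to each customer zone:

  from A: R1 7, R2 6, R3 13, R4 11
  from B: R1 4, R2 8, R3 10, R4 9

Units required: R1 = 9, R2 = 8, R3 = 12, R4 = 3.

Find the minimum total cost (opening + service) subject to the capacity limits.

Open {A, B}: R1→A 7·9=63, R2→A 6·8=48, R3→B 10·12=120, R4→B 9·3=27.
Loads: A carries 17/18, B carries 15/15. Service 258; fixed 140; total 398.

Minimum total cost: 398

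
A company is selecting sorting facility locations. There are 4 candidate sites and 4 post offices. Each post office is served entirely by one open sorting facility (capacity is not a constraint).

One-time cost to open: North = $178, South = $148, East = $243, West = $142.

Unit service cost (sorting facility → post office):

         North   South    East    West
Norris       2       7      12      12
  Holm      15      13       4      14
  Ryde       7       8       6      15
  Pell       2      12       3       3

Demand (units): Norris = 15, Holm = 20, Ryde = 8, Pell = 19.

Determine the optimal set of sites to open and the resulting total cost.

Open North only; minimum total cost 602.

For any fixed open set, each post office goes to its cheapest open site; total = fixed + service.
{North}: Norris→North 2·15=30, Holm→North 15·20=300, Ryde→North 7·8=56, Pell→North 2·19=38. Service 424; fixed 178; total 602.
{East}: Norris→East 12·15=180, Holm→East 4·20=80, Ryde→East 6·8=48, Pell→East 3·19=57. Service 365; fixed 243; total 608.
{North, East}: service 196 + fixed 421 = 617
{North, South, East, West}: service 196 + fixed 711 = 907
No other subset beats 602.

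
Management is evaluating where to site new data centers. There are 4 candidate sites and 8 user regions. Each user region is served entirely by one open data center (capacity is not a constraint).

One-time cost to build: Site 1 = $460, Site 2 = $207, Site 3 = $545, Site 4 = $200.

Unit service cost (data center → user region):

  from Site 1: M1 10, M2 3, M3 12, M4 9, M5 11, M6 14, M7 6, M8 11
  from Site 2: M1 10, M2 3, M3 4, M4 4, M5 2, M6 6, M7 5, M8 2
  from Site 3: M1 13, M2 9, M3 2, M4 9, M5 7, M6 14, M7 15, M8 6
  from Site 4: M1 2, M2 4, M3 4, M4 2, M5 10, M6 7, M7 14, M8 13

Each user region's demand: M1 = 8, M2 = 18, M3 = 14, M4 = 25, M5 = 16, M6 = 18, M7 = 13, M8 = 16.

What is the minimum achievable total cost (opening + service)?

Minimum total cost: 734

For any fixed open set, each user region goes to its cheapest open site; total = fixed + service.
{Site 2}: M1→Site 2 10·8=80, M2→Site 2 3·18=54, M3→Site 2 4·14=56, M4→Site 2 4·25=100, M5→Site 2 2·16=32, M6→Site 2 6·18=108, M7→Site 2 5·13=65, M8→Site 2 2·16=32. Service 527; fixed 207; total 734.
{Site 2, Site 4}: service 413 + fixed 407 = 820
{Site 4}: service 870 + fixed 200 = 1070
{Site 1, Site 2, Site 3, Site 4}: service 385 + fixed 1412 = 1797
No other subset beats 734.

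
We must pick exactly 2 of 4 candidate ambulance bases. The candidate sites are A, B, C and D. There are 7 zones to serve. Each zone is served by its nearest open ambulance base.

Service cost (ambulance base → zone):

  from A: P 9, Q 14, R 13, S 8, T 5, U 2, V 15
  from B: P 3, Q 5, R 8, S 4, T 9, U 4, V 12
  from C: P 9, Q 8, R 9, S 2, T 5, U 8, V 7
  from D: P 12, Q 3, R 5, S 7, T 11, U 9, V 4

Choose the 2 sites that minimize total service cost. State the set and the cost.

With exactly 2 open, each zone uses its cheapest among the chosen.
{B, D}: P→B 3, Q→D 3, R→D 5, S→B 4, T→B 9, U→B 4, V→D 4. Service cost 32.
{B, C}: service cost 34
{A, D}: service cost 35
Among all 6 size-2 choices, {B, D} is lowest.

Choose B and D; total service cost 32.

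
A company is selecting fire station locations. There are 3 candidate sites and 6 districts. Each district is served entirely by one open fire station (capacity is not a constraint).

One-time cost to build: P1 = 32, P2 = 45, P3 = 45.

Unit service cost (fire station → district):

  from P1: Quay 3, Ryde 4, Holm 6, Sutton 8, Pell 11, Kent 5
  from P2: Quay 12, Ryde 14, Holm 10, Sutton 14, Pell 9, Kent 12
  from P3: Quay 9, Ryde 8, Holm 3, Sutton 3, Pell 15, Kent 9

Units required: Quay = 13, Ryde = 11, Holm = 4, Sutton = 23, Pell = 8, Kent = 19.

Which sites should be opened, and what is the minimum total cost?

Open P1 and P3; minimum total cost 424.

For any fixed open set, each district goes to its cheapest open site; total = fixed + service.
{P1, P3}: Quay→P1 3·13=39, Ryde→P1 4·11=44, Holm→P3 3·4=12, Sutton→P3 3·23=69, Pell→P1 11·8=88, Kent→P1 5·19=95. Service 347; fixed 77; total 424.
{P1, P2, P3}: Quay→P1 3·13=39, Ryde→P1 4·11=44, Holm→P3 3·4=12, Sutton→P3 3·23=69, Pell→P2 9·8=72, Kent→P1 5·19=95. Service 331; fixed 122; total 453.
{P1}: service 474 + fixed 32 = 506
No other subset beats 424.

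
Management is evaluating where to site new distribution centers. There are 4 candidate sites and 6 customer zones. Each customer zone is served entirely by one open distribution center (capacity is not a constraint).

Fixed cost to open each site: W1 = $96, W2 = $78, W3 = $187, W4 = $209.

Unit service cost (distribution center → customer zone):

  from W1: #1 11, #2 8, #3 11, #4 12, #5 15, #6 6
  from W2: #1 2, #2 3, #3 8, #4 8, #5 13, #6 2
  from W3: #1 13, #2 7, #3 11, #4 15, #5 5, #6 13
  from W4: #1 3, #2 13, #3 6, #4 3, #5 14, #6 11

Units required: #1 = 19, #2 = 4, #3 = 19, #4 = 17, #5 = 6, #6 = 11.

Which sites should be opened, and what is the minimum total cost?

Open W2 only; minimum total cost 516.

For any fixed open set, each customer zone goes to its cheapest open site; total = fixed + service.
{W2}: #1→W2 2·19=38, #2→W2 3·4=12, #3→W2 8·19=152, #4→W2 8·17=136, #5→W2 13·6=78, #6→W2 2·11=22. Service 438; fixed 78; total 516.
{W2, W4}: #1→W2 2·19=38, #2→W2 3·4=12, #3→W4 6·19=114, #4→W4 3·17=51, #5→W2 13·6=78, #6→W2 2·11=22. Service 315; fixed 287; total 602.
{W1, W2}: #1→W2 2·19=38, #2→W2 3·4=12, #3→W2 8·19=152, #4→W2 8·17=136, #5→W2 13·6=78, #6→W2 2·11=22. Service 438; fixed 174; total 612.
{W1, W2, W3, W4}: service 267 + fixed 570 = 837
No other subset beats 516.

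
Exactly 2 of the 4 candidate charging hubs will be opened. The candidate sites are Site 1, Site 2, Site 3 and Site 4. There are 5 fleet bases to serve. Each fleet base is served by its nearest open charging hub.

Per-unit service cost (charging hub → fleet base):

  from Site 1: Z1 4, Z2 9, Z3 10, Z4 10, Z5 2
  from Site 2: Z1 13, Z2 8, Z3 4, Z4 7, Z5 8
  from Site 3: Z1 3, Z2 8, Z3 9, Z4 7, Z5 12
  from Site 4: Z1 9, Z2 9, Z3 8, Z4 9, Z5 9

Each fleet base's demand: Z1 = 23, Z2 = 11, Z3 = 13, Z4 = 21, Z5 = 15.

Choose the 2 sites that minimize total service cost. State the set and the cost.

With exactly 2 open, each fleet base uses its cheapest among the chosen.
{Site 1, Site 2}: Z1→Site 1 4·23=92, Z2→Site 2 8·11=88, Z3→Site 2 4·13=52, Z4→Site 2 7·21=147, Z5→Site 1 2·15=30. Service cost 409.
{Site 1, Site 3}: service cost 451
{Site 2, Site 3}: service cost 476
Among all 6 size-2 choices, {Site 1, Site 2} is lowest.

Choose Site 1 and Site 2; total service cost 409.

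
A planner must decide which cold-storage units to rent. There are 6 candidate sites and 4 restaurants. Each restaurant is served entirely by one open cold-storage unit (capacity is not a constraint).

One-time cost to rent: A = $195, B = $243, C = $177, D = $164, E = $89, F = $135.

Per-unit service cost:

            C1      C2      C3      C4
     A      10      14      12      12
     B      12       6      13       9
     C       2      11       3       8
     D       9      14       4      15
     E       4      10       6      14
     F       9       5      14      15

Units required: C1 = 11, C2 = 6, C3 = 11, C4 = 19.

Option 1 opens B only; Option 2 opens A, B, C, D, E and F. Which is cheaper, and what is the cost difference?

Option 1 is cheaper by 515.

Option 1: {B}: C1→B 12·11=132, C2→B 6·6=36, C3→B 13·11=143, C4→B 9·19=171. Service 482; fixed 243; total 725.
Option 2: {A, B, C, D, E, F}: C1→C 2·11=22, C2→F 5·6=30, C3→C 3·11=33, C4→C 8·19=152. Service 237; fixed 1003; total 1240.
Difference: |725 − 1240| = 515.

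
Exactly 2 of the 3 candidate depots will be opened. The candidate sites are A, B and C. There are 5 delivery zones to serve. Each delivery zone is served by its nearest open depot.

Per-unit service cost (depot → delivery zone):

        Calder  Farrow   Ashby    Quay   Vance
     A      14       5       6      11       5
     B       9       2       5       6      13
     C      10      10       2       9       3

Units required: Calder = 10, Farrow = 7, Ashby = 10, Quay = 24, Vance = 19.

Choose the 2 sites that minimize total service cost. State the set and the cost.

Choose B and C; total service cost 325.

With exactly 2 open, each delivery zone uses its cheapest among the chosen.
{B, C}: Calder→B 9·10=90, Farrow→B 2·7=14, Ashby→C 2·10=20, Quay→B 6·24=144, Vance→C 3·19=57. Service cost 325.
{A, B}: service cost 393
{A, C}: service cost 428
Among all 3 size-2 choices, {B, C} is lowest.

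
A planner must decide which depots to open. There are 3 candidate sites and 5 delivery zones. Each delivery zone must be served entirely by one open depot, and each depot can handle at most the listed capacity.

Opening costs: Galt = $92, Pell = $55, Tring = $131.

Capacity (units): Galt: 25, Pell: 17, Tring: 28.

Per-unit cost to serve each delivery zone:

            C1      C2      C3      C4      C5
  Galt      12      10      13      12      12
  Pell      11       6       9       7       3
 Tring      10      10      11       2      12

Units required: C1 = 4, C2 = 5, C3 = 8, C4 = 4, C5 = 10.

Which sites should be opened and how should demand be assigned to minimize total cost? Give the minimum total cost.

Minimum total cost: 382

Open {Pell, Tring}: C1→Tring 10·4=40, C2→Pell 6·5=30, C3→Tring 11·8=88, C4→Tring 2·4=8, C5→Pell 3·10=30.
Loads: Pell carries 15/17, Tring carries 16/28. Service 196; fixed 186; total 382.
Next best feasible plan costs 402.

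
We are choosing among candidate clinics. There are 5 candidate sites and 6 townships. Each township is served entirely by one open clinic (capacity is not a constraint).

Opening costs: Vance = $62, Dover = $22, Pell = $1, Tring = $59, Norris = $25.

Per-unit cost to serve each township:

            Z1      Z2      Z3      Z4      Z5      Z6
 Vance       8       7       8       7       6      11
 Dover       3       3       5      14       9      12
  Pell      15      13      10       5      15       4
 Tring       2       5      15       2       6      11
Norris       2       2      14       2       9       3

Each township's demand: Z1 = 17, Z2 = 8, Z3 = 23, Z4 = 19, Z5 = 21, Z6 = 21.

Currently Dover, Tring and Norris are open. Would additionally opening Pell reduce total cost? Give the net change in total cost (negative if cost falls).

No — net change +1 (cost rises by 1).

Current service cost with {Dover, Tring, Norris}: 392.
Adding Pell: each township re-picks its cheapest; new service cost 392, saving 0.
Extra fixed cost: 1. Net change = 1 − 0 = 1.
(Totals: 498 → 499.)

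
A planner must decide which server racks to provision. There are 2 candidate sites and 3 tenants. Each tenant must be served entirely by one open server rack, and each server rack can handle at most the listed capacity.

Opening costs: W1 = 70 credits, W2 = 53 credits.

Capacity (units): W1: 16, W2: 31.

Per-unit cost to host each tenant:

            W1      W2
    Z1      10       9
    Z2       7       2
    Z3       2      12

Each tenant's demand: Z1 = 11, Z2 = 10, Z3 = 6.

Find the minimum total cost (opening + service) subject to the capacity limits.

Open {W2}: Z1→W2 9·11=99, Z2→W2 2·10=20, Z3→W2 12·6=72.
Loads: W2 carries 27/31. Service 191; fixed 53; total 244.
Next best feasible plan costs 254.

Minimum total cost: 244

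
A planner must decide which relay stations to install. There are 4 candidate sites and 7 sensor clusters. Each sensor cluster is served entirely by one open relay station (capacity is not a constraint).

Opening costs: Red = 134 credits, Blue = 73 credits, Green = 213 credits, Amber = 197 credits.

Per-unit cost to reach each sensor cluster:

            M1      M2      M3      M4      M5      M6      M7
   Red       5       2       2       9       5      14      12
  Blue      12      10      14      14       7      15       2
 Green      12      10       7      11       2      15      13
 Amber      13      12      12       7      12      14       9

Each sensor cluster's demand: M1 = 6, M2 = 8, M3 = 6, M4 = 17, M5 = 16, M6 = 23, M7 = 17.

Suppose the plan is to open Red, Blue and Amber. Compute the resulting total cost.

Total cost: 1017

Each sensor cluster is assigned to its cheapest site among the open ones.
{Red, Blue, Amber}: M1→Red 5·6=30, M2→Red 2·8=16, M3→Red 2·6=12, M4→Amber 7·17=119, M5→Red 5·16=80, M6→Red 14·23=322, M7→Blue 2·17=34. Service 613; fixed 404; total 1017.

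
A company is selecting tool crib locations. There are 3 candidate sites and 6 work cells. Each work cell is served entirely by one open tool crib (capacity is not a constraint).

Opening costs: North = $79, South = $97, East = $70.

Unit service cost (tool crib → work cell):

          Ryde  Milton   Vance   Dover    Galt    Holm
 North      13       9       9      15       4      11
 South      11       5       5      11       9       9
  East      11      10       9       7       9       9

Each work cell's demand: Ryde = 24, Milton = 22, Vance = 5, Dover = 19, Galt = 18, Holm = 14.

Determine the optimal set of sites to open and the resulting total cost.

For any fixed open set, each work cell goes to its cheapest open site; total = fixed + service.
{North, South, East}: Ryde→South 11·24=264, Milton→South 5·22=110, Vance→South 5·5=25, Dover→East 7·19=133, Galt→North 4·18=72, Holm→South 9·14=126. Service 730; fixed 246; total 976.
{North, South}: service 806 + fixed 176 = 982
{North, East}: service 838 + fixed 149 = 987
{East}: Ryde→East 11·24=264, Milton→East 10·22=220, Vance→East 9·5=45, Dover→East 7·19=133, Galt→East 9·18=162, Holm→East 9·14=126. Service 950; fixed 70; total 1020.
No other subset beats 976.

Open North, South and East; minimum total cost 976.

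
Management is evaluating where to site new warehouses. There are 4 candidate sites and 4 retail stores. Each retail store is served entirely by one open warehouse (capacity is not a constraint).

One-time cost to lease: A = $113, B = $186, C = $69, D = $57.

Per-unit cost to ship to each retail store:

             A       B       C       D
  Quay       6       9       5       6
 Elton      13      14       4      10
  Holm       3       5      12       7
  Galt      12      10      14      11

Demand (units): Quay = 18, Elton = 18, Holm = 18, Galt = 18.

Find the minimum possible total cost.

Minimum total cost: 612

For any fixed open set, each retail store goes to its cheapest open site; total = fixed + service.
{C, D}: Quay→C 5·18=90, Elton→C 4·18=72, Holm→D 7·18=126, Galt→D 11·18=198. Service 486; fixed 126; total 612.
{A, C}: Quay→C 5·18=90, Elton→C 4·18=72, Holm→A 3·18=54, Galt→A 12·18=216. Service 432; fixed 182; total 614.
{A, C, D}: service 414 + fixed 239 = 653
{A, B, C, D}: service 396 + fixed 425 = 821
No other subset beats 612.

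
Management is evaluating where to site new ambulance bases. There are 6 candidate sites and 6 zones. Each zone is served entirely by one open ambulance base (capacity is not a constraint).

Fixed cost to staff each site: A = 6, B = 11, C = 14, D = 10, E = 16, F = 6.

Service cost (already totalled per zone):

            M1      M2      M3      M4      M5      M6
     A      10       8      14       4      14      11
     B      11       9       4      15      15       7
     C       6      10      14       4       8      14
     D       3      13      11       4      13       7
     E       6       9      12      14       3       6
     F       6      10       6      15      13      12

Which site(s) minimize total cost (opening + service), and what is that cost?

Open D and F; minimum total cost 59.

For any fixed open set, each zone goes to its cheapest open site; total = fixed + service.
{D, F}: M1→D 3, M2→F 10, M3→F 6, M4→D 4, M5→D 13, M6→D 7. Service 43; fixed 16; total 59.
{A, F}: M1→F 6, M2→A 8, M3→F 6, M4→A 4, M5→F 13, M6→A 11. Service 48; fixed 12; total 60.
{A, E}: service 39 + fixed 22 = 61
{A, B, C, D, E, F}: service 28 + fixed 63 = 91
No other subset beats 59.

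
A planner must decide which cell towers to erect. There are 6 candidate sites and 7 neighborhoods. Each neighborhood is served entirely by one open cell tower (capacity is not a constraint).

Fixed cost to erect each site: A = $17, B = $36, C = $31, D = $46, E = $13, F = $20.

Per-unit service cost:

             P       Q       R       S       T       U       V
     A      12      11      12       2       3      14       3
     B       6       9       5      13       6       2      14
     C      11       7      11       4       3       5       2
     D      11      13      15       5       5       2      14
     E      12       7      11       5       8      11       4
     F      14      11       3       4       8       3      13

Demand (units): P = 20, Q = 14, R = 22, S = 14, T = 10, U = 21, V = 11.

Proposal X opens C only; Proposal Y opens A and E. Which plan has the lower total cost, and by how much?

Proposal X is cheaper by 128.

Proposal X: {C}: P→C 11·20=220, Q→C 7·14=98, R→C 11·22=242, S→C 4·14=56, T→C 3·10=30, U→C 5·21=105, V→C 2·11=22. Service 773; fixed 31; total 804.
Proposal Y: {A, E}: P→A 12·20=240, Q→E 7·14=98, R→E 11·22=242, S→A 2·14=28, T→A 3·10=30, U→E 11·21=231, V→A 3·11=33. Service 902; fixed 30; total 932.
Difference: |804 − 932| = 128.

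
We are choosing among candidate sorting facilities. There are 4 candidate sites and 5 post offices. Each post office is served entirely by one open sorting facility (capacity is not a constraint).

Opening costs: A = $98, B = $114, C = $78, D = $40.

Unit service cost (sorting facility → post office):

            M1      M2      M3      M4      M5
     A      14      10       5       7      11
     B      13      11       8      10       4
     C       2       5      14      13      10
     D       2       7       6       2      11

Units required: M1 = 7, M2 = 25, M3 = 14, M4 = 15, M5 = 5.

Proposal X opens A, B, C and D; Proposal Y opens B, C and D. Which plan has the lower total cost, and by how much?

Proposal Y is cheaper by 84.

Proposal X: {A, B, C, D}: M1→C 2·7=14, M2→C 5·25=125, M3→A 5·14=70, M4→D 2·15=30, M5→B 4·5=20. Service 259; fixed 330; total 589.
Proposal Y: {B, C, D}: M1→C 2·7=14, M2→C 5·25=125, M3→D 6·14=84, M4→D 2·15=30, M5→B 4·5=20. Service 273; fixed 232; total 505.
Difference: |589 − 505| = 84.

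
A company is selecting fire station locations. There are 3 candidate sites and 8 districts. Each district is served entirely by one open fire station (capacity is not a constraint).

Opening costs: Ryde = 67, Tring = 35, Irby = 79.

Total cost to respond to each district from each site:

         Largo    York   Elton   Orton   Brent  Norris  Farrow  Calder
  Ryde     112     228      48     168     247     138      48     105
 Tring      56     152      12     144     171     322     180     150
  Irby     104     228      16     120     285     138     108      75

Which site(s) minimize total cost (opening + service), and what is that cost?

Open Ryde and Tring; minimum total cost 928.

For any fixed open set, each district goes to its cheapest open site; total = fixed + service.
{Ryde, Tring}: Largo→Tring 56, York→Tring 152, Elton→Tring 12, Orton→Tring 144, Brent→Tring 171, Norris→Ryde 138, Farrow→Ryde 48, Calder→Ryde 105. Service 826; fixed 102; total 928.
{Tring, Irby}: service 832 + fixed 114 = 946
{Ryde, Tring, Irby}: service 772 + fixed 181 = 953
{Tring}: service 1187 + fixed 35 = 1222
(All 7 nonempty subsets were checked; Ryde and Tring is lowest.)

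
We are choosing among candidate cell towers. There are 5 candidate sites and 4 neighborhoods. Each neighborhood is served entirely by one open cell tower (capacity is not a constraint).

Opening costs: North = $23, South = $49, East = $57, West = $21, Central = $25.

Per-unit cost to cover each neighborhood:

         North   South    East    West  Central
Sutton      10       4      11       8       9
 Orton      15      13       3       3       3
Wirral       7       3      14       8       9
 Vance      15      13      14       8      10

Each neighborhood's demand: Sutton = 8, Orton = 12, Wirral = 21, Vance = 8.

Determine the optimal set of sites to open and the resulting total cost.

For any fixed open set, each neighborhood goes to its cheapest open site; total = fixed + service.
{South, West}: Sutton→South 4·8=32, Orton→West 3·12=36, Wirral→South 3·21=63, Vance→West 8·8=64. Service 195; fixed 70; total 265.
{South, Central}: service 211 + fixed 74 = 285
{North, South, West}: Sutton→South 4·8=32, Orton→West 3·12=36, Wirral→South 3·21=63, Vance→West 8·8=64. Service 195; fixed 93; total 288.
{North, South, East, West, Central}: service 195 + fixed 175 = 370
No other subset beats 265.

Open South and West; minimum total cost 265.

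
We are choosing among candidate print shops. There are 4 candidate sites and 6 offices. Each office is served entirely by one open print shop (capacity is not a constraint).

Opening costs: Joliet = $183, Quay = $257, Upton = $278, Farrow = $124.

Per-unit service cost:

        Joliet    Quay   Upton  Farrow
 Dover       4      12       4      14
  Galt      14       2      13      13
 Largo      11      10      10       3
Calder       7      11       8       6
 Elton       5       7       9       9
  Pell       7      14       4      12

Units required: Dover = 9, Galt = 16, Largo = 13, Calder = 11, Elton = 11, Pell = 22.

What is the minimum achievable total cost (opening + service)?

For any fixed open set, each office goes to its cheapest open site; total = fixed + service.
{Joliet, Farrow}: Dover→Joliet 4·9=36, Galt→Farrow 13·16=208, Largo→Farrow 3·13=39, Calder→Farrow 6·11=66, Elton→Joliet 5·11=55, Pell→Joliet 7·22=154. Service 558; fixed 307; total 865.
{Joliet}: Dover→Joliet 4·9=36, Galt→Joliet 14·16=224, Largo→Joliet 11·13=143, Calder→Joliet 7·11=77, Elton→Joliet 5·11=55, Pell→Joliet 7·22=154. Service 689; fixed 183; total 872.
{Joliet, Quay}: Dover→Joliet 4·9=36, Galt→Quay 2·16=32, Largo→Quay 10·13=130, Calder→Joliet 7·11=77, Elton→Joliet 5·11=55, Pell→Joliet 7·22=154. Service 484; fixed 440; total 924.
{Joliet, Quay, Upton, Farrow}: Dover→Joliet 4·9=36, Galt→Quay 2·16=32, Largo→Farrow 3·13=39, Calder→Farrow 6·11=66, Elton→Joliet 5·11=55, Pell→Upton 4·22=88. Service 316; fixed 842; total 1158.
No other subset beats 865.

Minimum total cost: 865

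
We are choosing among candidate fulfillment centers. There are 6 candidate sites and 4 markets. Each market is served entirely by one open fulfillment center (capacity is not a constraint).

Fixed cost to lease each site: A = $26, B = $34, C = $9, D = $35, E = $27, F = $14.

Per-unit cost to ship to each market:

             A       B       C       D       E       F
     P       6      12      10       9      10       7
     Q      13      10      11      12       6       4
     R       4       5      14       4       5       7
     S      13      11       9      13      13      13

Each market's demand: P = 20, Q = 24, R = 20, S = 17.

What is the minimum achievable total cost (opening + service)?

For any fixed open set, each market goes to its cheapest open site; total = fixed + service.
{A, C, F}: P→A 6·20=120, Q→F 4·24=96, R→A 4·20=80, S→C 9·17=153. Service 449; fixed 49; total 498.
{A, C, E, F}: P→A 6·20=120, Q→F 4·24=96, R→A 4·20=80, S→C 9·17=153. Service 449; fixed 76; total 525.
{C, D, F}: service 469 + fixed 58 = 527
{A, B, C, D, E, F}: service 449 + fixed 145 = 594
No other subset beats 498.

Minimum total cost: 498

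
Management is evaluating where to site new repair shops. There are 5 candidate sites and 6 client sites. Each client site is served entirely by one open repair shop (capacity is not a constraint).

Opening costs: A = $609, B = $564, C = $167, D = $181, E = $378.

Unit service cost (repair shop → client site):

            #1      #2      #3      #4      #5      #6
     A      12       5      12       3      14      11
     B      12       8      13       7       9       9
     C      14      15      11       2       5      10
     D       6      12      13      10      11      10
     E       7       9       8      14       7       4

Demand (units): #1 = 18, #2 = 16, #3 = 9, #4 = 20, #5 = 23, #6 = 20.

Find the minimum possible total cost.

Minimum total cost: 1102

For any fixed open set, each client site goes to its cheapest open site; total = fixed + service.
{C, D}: #1→D 6·18=108, #2→D 12·16=192, #3→C 11·9=99, #4→C 2·20=40, #5→C 5·23=115, #6→C 10·20=200. Service 754; fixed 348; total 1102.
{C}: #1→C 14·18=252, #2→C 15·16=240, #3→C 11·9=99, #4→C 2·20=40, #5→C 5·23=115, #6→C 10·20=200. Service 946; fixed 167; total 1113.
{C, E}: #1→E 7·18=126, #2→E 9·16=144, #3→E 8·9=72, #4→C 2·20=40, #5→C 5·23=115, #6→E 4·20=80. Service 577; fixed 545; total 1122.
{A, B, C, D, E}: service 495 + fixed 1899 = 2394
No other subset beats 1102.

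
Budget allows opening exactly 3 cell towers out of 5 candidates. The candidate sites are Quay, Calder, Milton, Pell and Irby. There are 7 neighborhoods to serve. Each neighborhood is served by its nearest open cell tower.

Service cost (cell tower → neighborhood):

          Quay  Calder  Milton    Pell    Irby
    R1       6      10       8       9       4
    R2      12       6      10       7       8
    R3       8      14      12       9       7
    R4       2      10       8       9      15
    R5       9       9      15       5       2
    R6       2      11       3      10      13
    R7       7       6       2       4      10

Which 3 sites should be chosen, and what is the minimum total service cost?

With exactly 3 open, each neighborhood uses its cheapest among the chosen.
{Quay, Milton, Irby}: R1→Irby 4, R2→Irby 8, R3→Irby 7, R4→Quay 2, R5→Irby 2, R6→Quay 2, R7→Milton 2. Service cost 27.
{Quay, Pell, Irby}: service cost 28
{Quay, Calder, Irby}: service cost 29
Among all 10 size-3 choices, {Quay, Milton, Irby} is lowest.

Choose Quay, Milton and Irby; total service cost 27.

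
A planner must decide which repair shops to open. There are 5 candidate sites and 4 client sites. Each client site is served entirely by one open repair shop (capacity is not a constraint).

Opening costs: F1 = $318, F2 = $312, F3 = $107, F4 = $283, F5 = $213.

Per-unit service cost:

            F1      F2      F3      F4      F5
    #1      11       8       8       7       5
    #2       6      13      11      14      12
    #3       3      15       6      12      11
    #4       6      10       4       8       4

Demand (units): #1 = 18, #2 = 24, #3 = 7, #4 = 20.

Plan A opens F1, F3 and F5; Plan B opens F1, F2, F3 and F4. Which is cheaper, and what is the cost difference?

Plan A: {F1, F3, F5}: #1→F5 5·18=90, #2→F1 6·24=144, #3→F1 3·7=21, #4→F3 4·20=80. Service 335; fixed 638; total 973.
Plan B: {F1, F2, F3, F4}: #1→F4 7·18=126, #2→F1 6·24=144, #3→F1 3·7=21, #4→F3 4·20=80. Service 371; fixed 1020; total 1391.
Difference: |973 − 1391| = 418.

Plan A is cheaper by 418.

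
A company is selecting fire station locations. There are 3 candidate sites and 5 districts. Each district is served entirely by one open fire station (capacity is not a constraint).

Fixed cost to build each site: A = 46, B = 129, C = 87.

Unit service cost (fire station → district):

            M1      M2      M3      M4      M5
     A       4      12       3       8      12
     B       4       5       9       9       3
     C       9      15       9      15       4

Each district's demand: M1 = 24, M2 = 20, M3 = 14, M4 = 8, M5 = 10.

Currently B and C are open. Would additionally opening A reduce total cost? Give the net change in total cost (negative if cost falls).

Current service cost with {B, C}: 424.
Adding A: each district re-picks its cheapest; new service cost 332, saving 92.
Extra fixed cost: 46. Net change = 46 − 92 = -46.
(Totals: 640 → 594.)

Yes — net change −46 (cost falls by 46).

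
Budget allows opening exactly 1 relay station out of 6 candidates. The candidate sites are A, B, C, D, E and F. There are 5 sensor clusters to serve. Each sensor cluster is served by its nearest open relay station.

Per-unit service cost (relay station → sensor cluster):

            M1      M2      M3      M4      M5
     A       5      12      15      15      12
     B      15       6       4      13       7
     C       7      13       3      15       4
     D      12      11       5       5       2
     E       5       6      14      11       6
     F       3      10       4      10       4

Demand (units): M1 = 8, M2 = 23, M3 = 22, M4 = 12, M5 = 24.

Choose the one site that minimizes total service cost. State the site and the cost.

Choose F only; total service cost 558.

With exactly 1 open, each sensor cluster uses its cheapest among the chosen.
{F}: M1→F 3·8=24, M2→F 10·23=230, M3→F 4·22=88, M4→F 10·12=120, M5→F 4·24=96. Service cost 558.
{D}: service cost 567
{B}: service cost 670
Among all 6 size-1 choices, {F} is lowest.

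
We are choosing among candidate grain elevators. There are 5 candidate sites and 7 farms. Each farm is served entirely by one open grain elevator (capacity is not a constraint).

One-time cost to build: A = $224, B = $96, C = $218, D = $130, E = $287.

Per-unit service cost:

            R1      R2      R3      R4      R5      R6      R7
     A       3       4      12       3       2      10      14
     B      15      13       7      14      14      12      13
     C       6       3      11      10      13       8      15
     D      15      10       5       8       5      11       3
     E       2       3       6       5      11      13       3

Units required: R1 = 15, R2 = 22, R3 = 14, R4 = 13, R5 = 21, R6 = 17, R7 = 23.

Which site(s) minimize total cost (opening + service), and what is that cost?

Open A and D; minimum total cost 877.

For any fixed open set, each farm goes to its cheapest open site; total = fixed + service.
{A, D}: R1→A 3·15=45, R2→A 4·22=88, R3→D 5·14=70, R4→A 3·13=39, R5→A 2·21=42, R6→A 10·17=170, R7→D 3·23=69. Service 523; fixed 354; total 877.
{A, B, D}: service 523 + fixed 450 = 973
{C, D}: service 640 + fixed 348 = 988
{A, B, C, D, E}: service 452 + fixed 955 = 1407
No other subset beats 877.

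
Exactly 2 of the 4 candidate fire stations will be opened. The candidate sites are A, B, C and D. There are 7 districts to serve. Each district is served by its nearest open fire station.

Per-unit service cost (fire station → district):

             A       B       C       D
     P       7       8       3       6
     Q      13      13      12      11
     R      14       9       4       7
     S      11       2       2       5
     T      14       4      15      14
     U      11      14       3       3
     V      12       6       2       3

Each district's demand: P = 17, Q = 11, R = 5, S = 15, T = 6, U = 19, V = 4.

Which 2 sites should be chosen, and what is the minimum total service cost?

Choose B and C; total service cost 322.

With exactly 2 open, each district uses its cheapest among the chosen.
{B, C}: P→C 3·17=51, Q→C 12·11=132, R→C 4·5=20, S→B 2·15=30, T→B 4·6=24, U→C 3·19=57, V→C 2·4=8. Service cost 322.
{C, D}: service cost 371
{B, D}: service cost 381
Among all 6 size-2 choices, {B, C} is lowest.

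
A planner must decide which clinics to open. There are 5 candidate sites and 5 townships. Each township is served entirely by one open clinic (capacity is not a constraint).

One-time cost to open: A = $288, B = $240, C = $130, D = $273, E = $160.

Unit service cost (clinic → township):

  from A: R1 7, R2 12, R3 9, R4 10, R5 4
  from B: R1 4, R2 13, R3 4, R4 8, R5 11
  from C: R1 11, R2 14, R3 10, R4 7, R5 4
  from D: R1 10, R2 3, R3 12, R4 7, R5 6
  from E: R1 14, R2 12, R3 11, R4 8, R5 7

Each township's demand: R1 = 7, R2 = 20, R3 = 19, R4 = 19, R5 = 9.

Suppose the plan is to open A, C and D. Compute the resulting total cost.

Total cost: 1140

Each township is assigned to its cheapest site among the open ones.
{A, C, D}: R1→A 7·7=49, R2→D 3·20=60, R3→A 9·19=171, R4→C 7·19=133, R5→A 4·9=36. Service 449; fixed 691; total 1140.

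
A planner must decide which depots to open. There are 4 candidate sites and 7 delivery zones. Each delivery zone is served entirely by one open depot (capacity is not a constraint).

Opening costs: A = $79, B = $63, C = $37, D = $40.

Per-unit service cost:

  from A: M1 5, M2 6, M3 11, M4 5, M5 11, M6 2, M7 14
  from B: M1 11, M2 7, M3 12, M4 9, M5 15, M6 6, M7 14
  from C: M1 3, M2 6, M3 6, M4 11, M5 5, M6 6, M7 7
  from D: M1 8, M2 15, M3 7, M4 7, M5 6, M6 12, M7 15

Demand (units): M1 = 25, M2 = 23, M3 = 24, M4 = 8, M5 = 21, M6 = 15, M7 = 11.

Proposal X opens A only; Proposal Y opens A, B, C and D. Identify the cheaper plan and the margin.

Proposal Y is cheaper by 233.

Proposal X: {A}: M1→A 5·25=125, M2→A 6·23=138, M3→A 11·24=264, M4→A 5·8=40, M5→A 11·21=231, M6→A 2·15=30, M7→A 14·11=154. Service 982; fixed 79; total 1061.
Proposal Y: {A, B, C, D}: M1→C 3·25=75, M2→A 6·23=138, M3→C 6·24=144, M4→A 5·8=40, M5→C 5·21=105, M6→A 2·15=30, M7→C 7·11=77. Service 609; fixed 219; total 828.
Difference: |1061 − 828| = 233.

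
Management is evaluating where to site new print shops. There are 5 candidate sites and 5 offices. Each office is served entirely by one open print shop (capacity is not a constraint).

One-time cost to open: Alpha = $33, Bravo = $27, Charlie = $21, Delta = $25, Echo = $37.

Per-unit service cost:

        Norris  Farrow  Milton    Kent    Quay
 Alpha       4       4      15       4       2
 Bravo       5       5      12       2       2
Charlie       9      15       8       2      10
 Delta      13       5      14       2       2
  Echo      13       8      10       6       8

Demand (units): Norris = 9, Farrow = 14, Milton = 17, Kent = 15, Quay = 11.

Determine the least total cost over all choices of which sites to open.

For any fixed open set, each office goes to its cheapest open site; total = fixed + service.
{Alpha, Charlie}: Norris→Alpha 4·9=36, Farrow→Alpha 4·14=56, Milton→Charlie 8·17=136, Kent→Charlie 2·15=30, Quay→Alpha 2·11=22. Service 280; fixed 54; total 334.
{Bravo, Charlie}: Norris→Bravo 5·9=45, Farrow→Bravo 5·14=70, Milton→Charlie 8·17=136, Kent→Bravo 2·15=30, Quay→Bravo 2·11=22. Service 303; fixed 48; total 351.
{Alpha, Charlie, Delta}: service 280 + fixed 79 = 359
{Alpha, Bravo, Charlie, Delta, Echo}: service 280 + fixed 143 = 423
No other subset beats 334.

Minimum total cost: 334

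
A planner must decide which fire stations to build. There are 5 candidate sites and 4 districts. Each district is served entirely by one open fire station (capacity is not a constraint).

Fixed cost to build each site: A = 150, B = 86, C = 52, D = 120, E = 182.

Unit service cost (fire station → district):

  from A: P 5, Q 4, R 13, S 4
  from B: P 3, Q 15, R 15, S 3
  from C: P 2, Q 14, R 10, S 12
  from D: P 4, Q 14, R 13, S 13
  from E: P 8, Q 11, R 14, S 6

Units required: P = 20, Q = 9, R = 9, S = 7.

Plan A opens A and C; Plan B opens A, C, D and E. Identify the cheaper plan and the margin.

Plan A: {A, C}: P→C 2·20=40, Q→A 4·9=36, R→C 10·9=90, S→A 4·7=28. Service 194; fixed 202; total 396.
Plan B: {A, C, D, E}: P→C 2·20=40, Q→A 4·9=36, R→C 10·9=90, S→A 4·7=28. Service 194; fixed 504; total 698.
Difference: |396 − 698| = 302.

Plan A is cheaper by 302.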